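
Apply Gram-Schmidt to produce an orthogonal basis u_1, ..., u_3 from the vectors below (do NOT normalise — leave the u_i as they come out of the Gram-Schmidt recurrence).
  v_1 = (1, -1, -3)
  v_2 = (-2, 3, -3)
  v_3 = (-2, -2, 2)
Orthogonal basis:
  u_1 = (1, -1, -3)
  u_2 = (-26/11, 37/11, -21/11)
  u_3 = (-240/113, -180/113, -20/113)

Apply the Gram-Schmidt recurrence
  u_1 = v_1
  u_i = v_i − Σ_{j<i} ((v_i · u_j) / (u_j · u_j)) · u_j.

Step by step this gives:
  u_1 = (1, -1, -3)
  u_2 = (-26/11, 37/11, -21/11)
  u_3 = (-240/113, -180/113, -20/113)

Orthogonality check:
  u_2 · u_1 = 0 (should be 0)
  u_3 · u_1 = 0 (should be 0)
  u_3 · u_2 = 0 (should be 0)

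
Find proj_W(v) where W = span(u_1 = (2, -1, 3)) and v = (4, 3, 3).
proj_W(v) = (2, -1, 3)

Set up U = [u_1 | ... | u_1] ∈ R^(3×1). The projector onto W = col(U) is P = U (U^T U)^(-1) U^T.
Compute U^T U =
  [14],
and U^T v = (14).
Solve U^T U · c = U^T v for the coefficients: c = (1). The projection is proj_W(v) = U c.
Check: (v - proj_W(v)) · u_1 = 0  (should be 0).
Result: proj_W(v) = (2, -1, 3).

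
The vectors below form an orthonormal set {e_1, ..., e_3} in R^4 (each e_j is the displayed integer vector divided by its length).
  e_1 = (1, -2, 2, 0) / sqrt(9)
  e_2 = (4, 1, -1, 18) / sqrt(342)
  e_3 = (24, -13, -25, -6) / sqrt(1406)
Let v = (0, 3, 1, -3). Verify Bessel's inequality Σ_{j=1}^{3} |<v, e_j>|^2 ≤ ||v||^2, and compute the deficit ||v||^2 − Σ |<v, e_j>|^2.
Σ |<v, e_j>|^2 = 414/37; ||v||^2 = 19; deficit = 289/37

Write each e_j = u_j / sqrt(<u_j, u_j>) where u_j is the displayed integer vector. Then <v, e_j> = <v, u_j> / sqrt(<u_j, u_j>), so |<v, e_j>|^2 = <v, u_j>^2 / <u_j, u_j>.
Coefficients: <v, e_1> = -4/sqrt(9), <v, e_2> = -52/sqrt(342), <v, e_3> = -46/sqrt(1406).
Square and sum: Σ |<v, e_j>|^2 = 414/37.
Compute ||v||^2 = v·v = 19.
Deficit = 19 − 414/37 = 289/37 ≥ 0, confirming Bessel's inequality. (The deficit equals ||v − Σ <v,e_j> e_j||^2, the squared distance from v to span{e_j}.)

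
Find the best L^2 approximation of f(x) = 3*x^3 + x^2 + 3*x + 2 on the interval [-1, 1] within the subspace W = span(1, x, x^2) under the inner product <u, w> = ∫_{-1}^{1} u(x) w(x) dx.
g(x) = x^2 + 24*x/5 + 2

The best approximation g ∈ W is the orthogonal projection of f onto W. Writing g = a_0 + a_1 x + a_2 x^2, the coefficients solve the normal equations G · a = b where
  G_{ij} = <φ_i, φ_j> and b_i = <f, φ_i>, with φ_0 = 1, φ_1 = x, φ_2 = x^2.
G =
  [2, 0, 2/3]
  [0, 2/3, 0]
  [2/3, 0, 2/5],
b = (14/3, 16/5, 26/15).
Solving gives a_0 = 2, a_1 = 24/5, a_2 = 1, so
  g(x) = x^2 + 24*x/5 + 2.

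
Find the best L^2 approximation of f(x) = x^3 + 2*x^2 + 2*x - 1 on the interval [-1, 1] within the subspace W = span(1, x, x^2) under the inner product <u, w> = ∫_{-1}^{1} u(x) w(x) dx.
g(x) = 2*x^2 + 13*x/5 - 1

The best approximation g ∈ W is the orthogonal projection of f onto W. Writing g = a_0 + a_1 x + a_2 x^2, the coefficients solve the normal equations G · a = b where
  G_{ij} = <φ_i, φ_j> and b_i = <f, φ_i>, with φ_0 = 1, φ_1 = x, φ_2 = x^2.
G =
  [2, 0, 2/3]
  [0, 2/3, 0]
  [2/3, 0, 2/5],
b = (-2/3, 26/15, 2/15).
Solving gives a_0 = -1, a_1 = 13/5, a_2 = 2, so
  g(x) = 2*x^2 + 13*x/5 - 1.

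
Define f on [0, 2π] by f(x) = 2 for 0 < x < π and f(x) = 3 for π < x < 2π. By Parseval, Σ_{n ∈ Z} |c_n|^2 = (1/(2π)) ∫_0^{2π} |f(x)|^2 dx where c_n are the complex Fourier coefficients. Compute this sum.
Σ |c_n|^2 = 13/2

Parseval equates the L^2 energy of f (normalised by 1/(2π)) with the ℓ^2 sum of its Fourier coefficients: (1/(2π)) ∫_0^{2π} |f|^2 = Σ |c_n|^2.
Compute the left side: (1/(2π)) [∫_0^π 2^2 dx + ∫_π^{2π} 3^2 dx] = (1/(2π)) · (4π + 9π) = (4 + 9)/2 = 13/2.
So Σ_{n ∈ Z} |c_n|^2 = 13/2.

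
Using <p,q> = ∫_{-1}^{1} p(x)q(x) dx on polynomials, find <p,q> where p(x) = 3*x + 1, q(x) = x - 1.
<p,q> = 0

Expand the product: p(x)·q(x) = 3*x^2 - 2*x - 1.
∫_{-1}^{1} of each monomial x^k gives [2/(k+1) if k even, 0 if k odd]. Integrating term-by-term (or equivalently evaluating the antiderivative F(x) = x^3 - x^2 - x at the endpoints):
  F(1) − F(−1) = -1 − (-1) = 0.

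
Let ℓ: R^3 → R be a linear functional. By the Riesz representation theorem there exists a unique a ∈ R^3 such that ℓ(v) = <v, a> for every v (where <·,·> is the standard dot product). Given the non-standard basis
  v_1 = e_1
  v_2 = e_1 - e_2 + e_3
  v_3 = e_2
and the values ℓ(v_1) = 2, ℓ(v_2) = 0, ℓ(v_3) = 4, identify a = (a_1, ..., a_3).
a = (2, 4, 2)

Write a = (a_1, ..., a_3) in the standard basis. For each basis vector v_i, ℓ(v_i) = <v_i, a> is a linear equation in the a_j's. Collect the n equations into a matrix system V a = ℓ, where row i of V is v_i (expressed in the standard basis). Since V is invertible (lower-triangular with 1s on the diagonal, up to permutation), solve by back-substitution:
  V =
[[1, 0, 0],
 [1, -1, 1],
 [0, 1, 0]]
  V a = (2, 0, 4)
Solving gives a = (2, 4, 2).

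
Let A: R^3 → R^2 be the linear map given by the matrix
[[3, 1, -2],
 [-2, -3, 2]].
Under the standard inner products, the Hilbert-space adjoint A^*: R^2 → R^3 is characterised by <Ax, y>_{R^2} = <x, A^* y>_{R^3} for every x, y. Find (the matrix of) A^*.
A^* = A^T =
[[3, -2],
 [1, -3],
 [-2, 2]]

For real matrices with standard dot products, the defining identity <Ax, y> = <x, A^* y> gives (Ax)^T y = x^T (A^*) y, i.e. x^T A^T y = x^T (A^*) y. Since this holds for all x, y, we must have A^* = A^T. Therefore
A^* =
[[3, -2],
 [1, -3],
 [-2, 2]].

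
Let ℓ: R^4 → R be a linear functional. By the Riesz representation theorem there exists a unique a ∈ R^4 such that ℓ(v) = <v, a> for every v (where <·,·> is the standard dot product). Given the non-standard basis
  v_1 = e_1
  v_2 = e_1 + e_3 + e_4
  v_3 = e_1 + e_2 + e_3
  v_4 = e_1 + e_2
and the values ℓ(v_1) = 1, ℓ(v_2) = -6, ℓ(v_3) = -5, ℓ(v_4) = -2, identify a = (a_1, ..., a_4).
a = (1, -3, -3, -4)

Write a = (a_1, ..., a_4) in the standard basis. For each basis vector v_i, ℓ(v_i) = <v_i, a> is a linear equation in the a_j's. Collect the n equations into a matrix system V a = ℓ, where row i of V is v_i (expressed in the standard basis). Since V is invertible (lower-triangular with 1s on the diagonal, up to permutation), solve by back-substitution:
  V =
[[1, 0, 0, 0],
 [1, 0, 1, 1],
 [1, 1, 1, 0],
 [1, 1, 0, 0]]
  V a = (1, -6, -5, -2)
Solving gives a = (1, -3, -3, -4).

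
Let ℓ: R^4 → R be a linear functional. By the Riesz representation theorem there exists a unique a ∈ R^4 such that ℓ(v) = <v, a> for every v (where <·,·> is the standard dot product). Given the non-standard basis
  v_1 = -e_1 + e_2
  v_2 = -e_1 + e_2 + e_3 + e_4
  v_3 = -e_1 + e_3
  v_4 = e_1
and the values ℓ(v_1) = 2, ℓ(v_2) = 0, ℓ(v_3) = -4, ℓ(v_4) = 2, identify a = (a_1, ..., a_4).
a = (2, 4, -2, 0)

Write a = (a_1, ..., a_4) in the standard basis. For each basis vector v_i, ℓ(v_i) = <v_i, a> is a linear equation in the a_j's. Collect the n equations into a matrix system V a = ℓ, where row i of V is v_i (expressed in the standard basis). Since V is invertible (lower-triangular with 1s on the diagonal, up to permutation), solve by back-substitution:
  V =
[[-1, 1, 0, 0],
 [-1, 1, 1, 1],
 [-1, 0, 1, 0],
 [1, 0, 0, 0]]
  V a = (2, 0, -4, 2)
Solving gives a = (2, 4, -2, 0).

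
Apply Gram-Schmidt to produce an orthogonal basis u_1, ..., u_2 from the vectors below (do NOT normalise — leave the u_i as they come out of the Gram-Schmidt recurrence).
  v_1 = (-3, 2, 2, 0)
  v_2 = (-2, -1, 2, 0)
Orthogonal basis:
  u_1 = (-3, 2, 2, 0)
  u_2 = (-10/17, -33/17, 18/17, 0)

Apply the Gram-Schmidt recurrence
  u_1 = v_1
  u_i = v_i − Σ_{j<i} ((v_i · u_j) / (u_j · u_j)) · u_j.

Step by step this gives:
  u_1 = (-3, 2, 2, 0)
  u_2 = (-10/17, -33/17, 18/17, 0)

Orthogonality check:
  u_2 · u_1 = 0 (should be 0)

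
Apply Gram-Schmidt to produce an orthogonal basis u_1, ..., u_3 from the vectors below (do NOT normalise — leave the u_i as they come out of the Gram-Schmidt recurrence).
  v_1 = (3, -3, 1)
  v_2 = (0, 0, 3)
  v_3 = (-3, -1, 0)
Orthogonal basis:
  u_1 = (3, -3, 1)
  u_2 = (-9/19, 9/19, 54/19)
  u_3 = (-2, -2, 0)

Apply the Gram-Schmidt recurrence
  u_1 = v_1
  u_i = v_i − Σ_{j<i} ((v_i · u_j) / (u_j · u_j)) · u_j.

Step by step this gives:
  u_1 = (3, -3, 1)
  u_2 = (-9/19, 9/19, 54/19)
  u_3 = (-2, -2, 0)

Orthogonality check:
  u_2 · u_1 = 0 (should be 0)
  u_3 · u_1 = 0 (should be 0)
  u_3 · u_2 = 0 (should be 0)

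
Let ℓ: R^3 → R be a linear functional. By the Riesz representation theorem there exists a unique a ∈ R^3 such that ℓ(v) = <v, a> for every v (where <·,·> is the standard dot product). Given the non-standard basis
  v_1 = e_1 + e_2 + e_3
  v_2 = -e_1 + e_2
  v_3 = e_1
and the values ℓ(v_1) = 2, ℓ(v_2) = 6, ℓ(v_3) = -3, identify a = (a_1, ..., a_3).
a = (-3, 3, 2)

Write a = (a_1, ..., a_3) in the standard basis. For each basis vector v_i, ℓ(v_i) = <v_i, a> is a linear equation in the a_j's. Collect the n equations into a matrix system V a = ℓ, where row i of V is v_i (expressed in the standard basis). Since V is invertible (lower-triangular with 1s on the diagonal, up to permutation), solve by back-substitution:
  V =
[[1, 1, 1],
 [-1, 1, 0],
 [1, 0, 0]]
  V a = (2, 6, -3)
Solving gives a = (-3, 3, 2).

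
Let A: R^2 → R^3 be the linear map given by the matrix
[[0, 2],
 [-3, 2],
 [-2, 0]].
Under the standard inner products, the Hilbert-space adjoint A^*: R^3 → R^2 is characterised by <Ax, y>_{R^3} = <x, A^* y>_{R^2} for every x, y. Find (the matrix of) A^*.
A^* = A^T =
[[0, -3, -2],
 [2, 2, 0]]

For real matrices with standard dot products, the defining identity <Ax, y> = <x, A^* y> gives (Ax)^T y = x^T (A^*) y, i.e. x^T A^T y = x^T (A^*) y. Since this holds for all x, y, we must have A^* = A^T. Therefore
A^* =
[[0, -3, -2],
 [2, 2, 0]].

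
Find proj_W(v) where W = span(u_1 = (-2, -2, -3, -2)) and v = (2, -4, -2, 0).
proj_W(v) = (-20/21, -20/21, -10/7, -20/21)

Set up U = [u_1 | ... | u_1] ∈ R^(4×1). The projector onto W = col(U) is P = U (U^T U)^(-1) U^T.
Compute U^T U =
  [21],
and U^T v = (10).
Solve U^T U · c = U^T v for the coefficients: c = (10/21). The projection is proj_W(v) = U c.
Check: (v - proj_W(v)) · u_1 = 0  (should be 0).
Result: proj_W(v) = (-20/21, -20/21, -10/7, -20/21).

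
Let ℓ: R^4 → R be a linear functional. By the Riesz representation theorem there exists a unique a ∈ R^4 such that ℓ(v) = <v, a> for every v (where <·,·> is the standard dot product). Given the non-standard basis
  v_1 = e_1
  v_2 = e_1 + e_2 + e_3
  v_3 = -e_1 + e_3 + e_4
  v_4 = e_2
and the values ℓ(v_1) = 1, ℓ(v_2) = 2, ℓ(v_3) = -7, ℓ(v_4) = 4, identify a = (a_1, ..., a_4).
a = (1, 4, -3, -3)

Write a = (a_1, ..., a_4) in the standard basis. For each basis vector v_i, ℓ(v_i) = <v_i, a> is a linear equation in the a_j's. Collect the n equations into a matrix system V a = ℓ, where row i of V is v_i (expressed in the standard basis). Since V is invertible (lower-triangular with 1s on the diagonal, up to permutation), solve by back-substitution:
  V =
[[1, 0, 0, 0],
 [1, 1, 1, 0],
 [-1, 0, 1, 1],
 [0, 1, 0, 0]]
  V a = (1, 2, -7, 4)
Solving gives a = (1, 4, -3, -3).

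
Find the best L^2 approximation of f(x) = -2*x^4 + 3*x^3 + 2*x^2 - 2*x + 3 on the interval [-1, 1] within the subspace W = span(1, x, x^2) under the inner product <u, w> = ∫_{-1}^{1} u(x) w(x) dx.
g(x) = 2*x^2/7 - x/5 + 111/35

The best approximation g ∈ W is the orthogonal projection of f onto W. Writing g = a_0 + a_1 x + a_2 x^2, the coefficients solve the normal equations G · a = b where
  G_{ij} = <φ_i, φ_j> and b_i = <f, φ_i>, with φ_0 = 1, φ_1 = x, φ_2 = x^2.
G =
  [2, 0, 2/3]
  [0, 2/3, 0]
  [2/3, 0, 2/5],
b = (98/15, -2/15, 78/35).
Solving gives a_0 = 111/35, a_1 = -1/5, a_2 = 2/7, so
  g(x) = 2*x^2/7 - x/5 + 111/35.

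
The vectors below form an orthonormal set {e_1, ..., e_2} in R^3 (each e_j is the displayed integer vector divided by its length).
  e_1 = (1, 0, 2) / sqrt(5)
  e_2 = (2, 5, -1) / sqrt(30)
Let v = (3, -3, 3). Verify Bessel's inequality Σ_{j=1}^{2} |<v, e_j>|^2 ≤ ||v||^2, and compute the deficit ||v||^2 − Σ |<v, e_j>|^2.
Σ |<v, e_j>|^2 = 21; ||v||^2 = 27; deficit = 6

Write each e_j = u_j / sqrt(<u_j, u_j>) where u_j is the displayed integer vector. Then <v, e_j> = <v, u_j> / sqrt(<u_j, u_j>), so |<v, e_j>|^2 = <v, u_j>^2 / <u_j, u_j>.
Coefficients: <v, e_1> = 9/sqrt(5), <v, e_2> = -12/sqrt(30).
Square and sum: Σ |<v, e_j>|^2 = 21.
Compute ||v||^2 = v·v = 27.
Deficit = 27 − 21 = 6 ≥ 0, confirming Bessel's inequality. (The deficit equals ||v − Σ <v,e_j> e_j||^2, the squared distance from v to span{e_j}.)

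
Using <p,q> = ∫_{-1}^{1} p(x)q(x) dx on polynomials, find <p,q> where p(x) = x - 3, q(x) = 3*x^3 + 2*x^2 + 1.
<p,q> = -44/5

Expand the product: p(x)·q(x) = 3*x^4 - 7*x^3 - 6*x^2 + x - 3.
∫_{-1}^{1} of each monomial x^k gives [2/(k+1) if k even, 0 if k odd]. Integrating term-by-term (or equivalently evaluating the antiderivative F(x) = 3*x^5/5 - 7*x^4/4 - 2*x^3 + x^2/2 - 3*x at the endpoints):
  F(1) − F(−1) = -113/20 − (63/20) = -44/5.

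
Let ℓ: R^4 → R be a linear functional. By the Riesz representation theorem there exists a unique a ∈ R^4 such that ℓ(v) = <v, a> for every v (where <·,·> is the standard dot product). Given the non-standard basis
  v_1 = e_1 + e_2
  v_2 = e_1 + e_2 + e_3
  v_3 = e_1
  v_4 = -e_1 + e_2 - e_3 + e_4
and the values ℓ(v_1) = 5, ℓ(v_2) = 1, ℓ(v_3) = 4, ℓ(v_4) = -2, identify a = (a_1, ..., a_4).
a = (4, 1, -4, -3)

Write a = (a_1, ..., a_4) in the standard basis. For each basis vector v_i, ℓ(v_i) = <v_i, a> is a linear equation in the a_j's. Collect the n equations into a matrix system V a = ℓ, where row i of V is v_i (expressed in the standard basis). Since V is invertible (lower-triangular with 1s on the diagonal, up to permutation), solve by back-substitution:
  V =
[[1, 1, 0, 0],
 [1, 1, 1, 0],
 [1, 0, 0, 0],
 [-1, 1, -1, 1]]
  V a = (5, 1, 4, -2)
Solving gives a = (4, 1, -4, -3).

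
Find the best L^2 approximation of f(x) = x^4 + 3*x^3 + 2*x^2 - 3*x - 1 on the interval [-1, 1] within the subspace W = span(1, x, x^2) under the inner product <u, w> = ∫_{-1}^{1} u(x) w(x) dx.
g(x) = 20*x^2/7 - 6*x/5 - 38/35

The best approximation g ∈ W is the orthogonal projection of f onto W. Writing g = a_0 + a_1 x + a_2 x^2, the coefficients solve the normal equations G · a = b where
  G_{ij} = <φ_i, φ_j> and b_i = <f, φ_i>, with φ_0 = 1, φ_1 = x, φ_2 = x^2.
G =
  [2, 0, 2/3]
  [0, 2/3, 0]
  [2/3, 0, 2/5],
b = (-4/15, -4/5, 44/105).
Solving gives a_0 = -38/35, a_1 = -6/5, a_2 = 20/7, so
  g(x) = 20*x^2/7 - 6*x/5 - 38/35.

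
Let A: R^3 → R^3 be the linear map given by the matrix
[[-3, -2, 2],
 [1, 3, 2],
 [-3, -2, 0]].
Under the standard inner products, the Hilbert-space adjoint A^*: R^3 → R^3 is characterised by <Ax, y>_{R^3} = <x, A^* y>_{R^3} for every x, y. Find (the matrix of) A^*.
A^* = A^T =
[[-3, 1, -3],
 [-2, 3, -2],
 [2, 2, 0]]

For real matrices with standard dot products, the defining identity <Ax, y> = <x, A^* y> gives (Ax)^T y = x^T (A^*) y, i.e. x^T A^T y = x^T (A^*) y. Since this holds for all x, y, we must have A^* = A^T. Therefore
A^* =
[[-3, 1, -3],
 [-2, 3, -2],
 [2, 2, 0]].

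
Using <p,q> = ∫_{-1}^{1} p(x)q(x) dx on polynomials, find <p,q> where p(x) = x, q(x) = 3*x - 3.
<p,q> = 2

Expand the product: p(x)·q(x) = 3*x^2 - 3*x.
∫_{-1}^{1} of each monomial x^k gives [2/(k+1) if k even, 0 if k odd]. Integrating term-by-term (or equivalently evaluating the antiderivative F(x) = x^3 - 3*x^2/2 at the endpoints):
  F(1) − F(−1) = -1/2 − (-5/2) = 2.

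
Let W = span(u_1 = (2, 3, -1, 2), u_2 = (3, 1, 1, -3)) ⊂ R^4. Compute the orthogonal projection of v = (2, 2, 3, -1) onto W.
proj_W(v) = (435/178, 229/178, 85/178, -291/178)

Set up U = [u_1 | ... | u_2] ∈ R^(4×2). The projector onto W = col(U) is P = U (U^T U)^(-1) U^T.
Compute U^T U =
  [18, 2]
  [2, 20],
and U^T v = (5, 14).
Solve U^T U · c = U^T v for the coefficients: c = (18/89, 121/178). The projection is proj_W(v) = U c.
Check: (v - proj_W(v)) · u_1 = 0  (should be 0).
Check: (v - proj_W(v)) · u_2 = 0  (should be 0).
Result: proj_W(v) = (435/178, 229/178, 85/178, -291/178).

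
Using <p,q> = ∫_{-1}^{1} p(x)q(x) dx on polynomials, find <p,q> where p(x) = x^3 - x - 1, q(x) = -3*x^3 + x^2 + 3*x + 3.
<p,q> = -748/105

Expand the product: p(x)·q(x) = -3*x^6 + x^5 + 6*x^4 + 5*x^3 - 4*x^2 - 6*x - 3.
∫_{-1}^{1} of each monomial x^k gives [2/(k+1) if k even, 0 if k odd]. Integrating term-by-term (or equivalently evaluating the antiderivative F(x) = -3*x^7/7 + x^6/6 + 6*x^5/5 + 5*x^4/4 - 4*x^3/3 - 3*x^2 - 3*x at the endpoints):
  F(1) − F(−1) = -2161/420 − (277/140) = -748/105.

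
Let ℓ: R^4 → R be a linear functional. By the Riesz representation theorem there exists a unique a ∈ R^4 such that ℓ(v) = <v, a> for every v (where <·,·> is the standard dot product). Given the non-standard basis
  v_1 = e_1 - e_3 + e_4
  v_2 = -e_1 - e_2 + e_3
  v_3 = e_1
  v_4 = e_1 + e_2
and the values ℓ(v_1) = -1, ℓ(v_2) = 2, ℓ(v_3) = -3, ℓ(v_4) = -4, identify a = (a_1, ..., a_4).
a = (-3, -1, -2, 0)

Write a = (a_1, ..., a_4) in the standard basis. For each basis vector v_i, ℓ(v_i) = <v_i, a> is a linear equation in the a_j's. Collect the n equations into a matrix system V a = ℓ, where row i of V is v_i (expressed in the standard basis). Since V is invertible (lower-triangular with 1s on the diagonal, up to permutation), solve by back-substitution:
  V =
[[1, 0, -1, 1],
 [-1, -1, 1, 0],
 [1, 0, 0, 0],
 [1, 1, 0, 0]]
  V a = (-1, 2, -3, -4)
Solving gives a = (-3, -1, -2, 0).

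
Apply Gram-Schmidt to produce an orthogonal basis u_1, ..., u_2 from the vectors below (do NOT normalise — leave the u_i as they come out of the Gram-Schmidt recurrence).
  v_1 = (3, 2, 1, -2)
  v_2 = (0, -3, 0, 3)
Orthogonal basis:
  u_1 = (3, 2, 1, -2)
  u_2 = (2, -5/3, 2/3, 5/3)

Apply the Gram-Schmidt recurrence
  u_1 = v_1
  u_i = v_i − Σ_{j<i} ((v_i · u_j) / (u_j · u_j)) · u_j.

Step by step this gives:
  u_1 = (3, 2, 1, -2)
  u_2 = (2, -5/3, 2/3, 5/3)

Orthogonality check:
  u_2 · u_1 = 0 (should be 0)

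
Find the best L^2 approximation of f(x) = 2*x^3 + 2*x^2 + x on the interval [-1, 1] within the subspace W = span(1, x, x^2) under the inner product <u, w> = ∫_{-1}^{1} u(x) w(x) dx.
g(x) = 2*x^2 + 11*x/5

The best approximation g ∈ W is the orthogonal projection of f onto W. Writing g = a_0 + a_1 x + a_2 x^2, the coefficients solve the normal equations G · a = b where
  G_{ij} = <φ_i, φ_j> and b_i = <f, φ_i>, with φ_0 = 1, φ_1 = x, φ_2 = x^2.
G =
  [2, 0, 2/3]
  [0, 2/3, 0]
  [2/3, 0, 2/5],
b = (4/3, 22/15, 4/5).
Solving gives a_0 = 0, a_1 = 11/5, a_2 = 2, so
  g(x) = 2*x^2 + 11*x/5.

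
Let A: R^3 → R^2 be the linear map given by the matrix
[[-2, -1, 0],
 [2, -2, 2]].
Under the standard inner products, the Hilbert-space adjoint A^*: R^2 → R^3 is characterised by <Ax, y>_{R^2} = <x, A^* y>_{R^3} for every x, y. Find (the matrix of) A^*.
A^* = A^T =
[[-2, 2],
 [-1, -2],
 [0, 2]]

For real matrices with standard dot products, the defining identity <Ax, y> = <x, A^* y> gives (Ax)^T y = x^T (A^*) y, i.e. x^T A^T y = x^T (A^*) y. Since this holds for all x, y, we must have A^* = A^T. Therefore
A^* =
[[-2, 2],
 [-1, -2],
 [0, 2]].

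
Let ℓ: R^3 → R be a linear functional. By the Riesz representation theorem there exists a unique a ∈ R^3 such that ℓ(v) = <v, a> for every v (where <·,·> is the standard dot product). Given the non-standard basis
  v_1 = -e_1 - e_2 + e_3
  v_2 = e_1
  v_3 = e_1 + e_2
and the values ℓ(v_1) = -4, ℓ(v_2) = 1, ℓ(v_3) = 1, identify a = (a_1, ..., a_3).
a = (1, 0, -3)

Write a = (a_1, ..., a_3) in the standard basis. For each basis vector v_i, ℓ(v_i) = <v_i, a> is a linear equation in the a_j's. Collect the n equations into a matrix system V a = ℓ, where row i of V is v_i (expressed in the standard basis). Since V is invertible (lower-triangular with 1s on the diagonal, up to permutation), solve by back-substitution:
  V =
[[-1, -1, 1],
 [1, 0, 0],
 [1, 1, 0]]
  V a = (-4, 1, 1)
Solving gives a = (1, 0, -3).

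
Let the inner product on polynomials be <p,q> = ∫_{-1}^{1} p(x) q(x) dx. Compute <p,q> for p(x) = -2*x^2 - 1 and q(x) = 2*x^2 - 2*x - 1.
<p,q> = 2/5

Expand the product: p(x)·q(x) = -4*x^4 + 4*x^3 + 2*x + 1.
∫_{-1}^{1} of each monomial x^k gives [2/(k+1) if k even, 0 if k odd]. Integrating term-by-term (or equivalently evaluating the antiderivative F(x) = -4*x^5/5 + x^4 + x^2 + x at the endpoints):
  F(1) − F(−1) = 11/5 − (9/5) = 2/5.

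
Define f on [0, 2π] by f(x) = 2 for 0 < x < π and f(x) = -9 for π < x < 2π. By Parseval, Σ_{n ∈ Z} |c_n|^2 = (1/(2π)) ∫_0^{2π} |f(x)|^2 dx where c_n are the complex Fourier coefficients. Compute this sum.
Σ |c_n|^2 = 85/2

Parseval equates the L^2 energy of f (normalised by 1/(2π)) with the ℓ^2 sum of its Fourier coefficients: (1/(2π)) ∫_0^{2π} |f|^2 = Σ |c_n|^2.
Compute the left side: (1/(2π)) [∫_0^π 2^2 dx + ∫_π^{2π} (-9)^2 dx] = (1/(2π)) · (4π + 81π) = (4 + 81)/2 = 85/2.
So Σ_{n ∈ Z} |c_n|^2 = 85/2.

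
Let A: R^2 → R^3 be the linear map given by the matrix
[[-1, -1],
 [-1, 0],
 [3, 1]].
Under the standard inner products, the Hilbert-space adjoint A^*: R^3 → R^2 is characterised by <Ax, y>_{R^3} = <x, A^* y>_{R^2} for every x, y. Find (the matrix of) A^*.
A^* = A^T =
[[-1, -1, 3],
 [-1, 0, 1]]

For real matrices with standard dot products, the defining identity <Ax, y> = <x, A^* y> gives (Ax)^T y = x^T (A^*) y, i.e. x^T A^T y = x^T (A^*) y. Since this holds for all x, y, we must have A^* = A^T. Therefore
A^* =
[[-1, -1, 3],
 [-1, 0, 1]].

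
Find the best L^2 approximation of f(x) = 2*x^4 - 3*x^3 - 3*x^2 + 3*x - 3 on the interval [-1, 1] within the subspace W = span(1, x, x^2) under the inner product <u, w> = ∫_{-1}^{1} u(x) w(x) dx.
g(x) = -9*x^2/7 + 6*x/5 - 111/35

The best approximation g ∈ W is the orthogonal projection of f onto W. Writing g = a_0 + a_1 x + a_2 x^2, the coefficients solve the normal equations G · a = b where
  G_{ij} = <φ_i, φ_j> and b_i = <f, φ_i>, with φ_0 = 1, φ_1 = x, φ_2 = x^2.
G =
  [2, 0, 2/3]
  [0, 2/3, 0]
  [2/3, 0, 2/5],
b = (-36/5, 4/5, -92/35).
Solving gives a_0 = -111/35, a_1 = 6/5, a_2 = -9/7, so
  g(x) = -9*x^2/7 + 6*x/5 - 111/35.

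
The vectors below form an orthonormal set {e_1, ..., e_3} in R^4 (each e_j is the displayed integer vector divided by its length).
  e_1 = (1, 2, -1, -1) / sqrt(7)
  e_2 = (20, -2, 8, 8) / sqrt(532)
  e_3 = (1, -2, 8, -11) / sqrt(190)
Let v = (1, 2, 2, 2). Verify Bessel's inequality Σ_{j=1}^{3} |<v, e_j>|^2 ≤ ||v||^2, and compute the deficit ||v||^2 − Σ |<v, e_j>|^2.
Σ |<v, e_j>|^2 = 49/10; ||v||^2 = 13; deficit = 81/10

Write each e_j = u_j / sqrt(<u_j, u_j>) where u_j is the displayed integer vector. Then <v, e_j> = <v, u_j> / sqrt(<u_j, u_j>), so |<v, e_j>|^2 = <v, u_j>^2 / <u_j, u_j>.
Coefficients: <v, e_1> = 1/sqrt(7), <v, e_2> = 48/sqrt(532), <v, e_3> = -9/sqrt(190).
Square and sum: Σ |<v, e_j>|^2 = 49/10.
Compute ||v||^2 = v·v = 13.
Deficit = 13 − 49/10 = 81/10 ≥ 0, confirming Bessel's inequality. (The deficit equals ||v − Σ <v,e_j> e_j||^2, the squared distance from v to span{e_j}.)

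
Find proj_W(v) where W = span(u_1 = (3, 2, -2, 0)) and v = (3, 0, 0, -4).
proj_W(v) = (27/17, 18/17, -18/17, 0)

Set up U = [u_1 | ... | u_1] ∈ R^(4×1). The projector onto W = col(U) is P = U (U^T U)^(-1) U^T.
Compute U^T U =
  [17],
and U^T v = (9).
Solve U^T U · c = U^T v for the coefficients: c = (9/17). The projection is proj_W(v) = U c.
Check: (v - proj_W(v)) · u_1 = 0  (should be 0).
Result: proj_W(v) = (27/17, 18/17, -18/17, 0).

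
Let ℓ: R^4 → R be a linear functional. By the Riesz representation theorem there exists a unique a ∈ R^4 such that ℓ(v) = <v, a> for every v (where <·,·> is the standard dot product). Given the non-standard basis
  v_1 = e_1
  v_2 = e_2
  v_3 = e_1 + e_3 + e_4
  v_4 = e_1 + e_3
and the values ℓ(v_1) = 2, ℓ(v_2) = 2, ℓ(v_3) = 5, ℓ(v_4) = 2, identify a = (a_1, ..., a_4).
a = (2, 2, 0, 3)

Write a = (a_1, ..., a_4) in the standard basis. For each basis vector v_i, ℓ(v_i) = <v_i, a> is a linear equation in the a_j's. Collect the n equations into a matrix system V a = ℓ, where row i of V is v_i (expressed in the standard basis). Since V is invertible (lower-triangular with 1s on the diagonal, up to permutation), solve by back-substitution:
  V =
[[1, 0, 0, 0],
 [0, 1, 0, 0],
 [1, 0, 1, 1],
 [1, 0, 1, 0]]
  V a = (2, 2, 5, 2)
Solving gives a = (2, 2, 0, 3).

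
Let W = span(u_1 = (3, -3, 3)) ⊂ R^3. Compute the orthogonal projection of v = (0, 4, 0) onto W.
proj_W(v) = (-4/3, 4/3, -4/3)

Set up U = [u_1 | ... | u_1] ∈ R^(3×1). The projector onto W = col(U) is P = U (U^T U)^(-1) U^T.
Compute U^T U =
  [27],
and U^T v = (-12).
Solve U^T U · c = U^T v for the coefficients: c = (-4/9). The projection is proj_W(v) = U c.
Check: (v - proj_W(v)) · u_1 = 0  (should be 0).
Result: proj_W(v) = (-4/3, 4/3, -4/3).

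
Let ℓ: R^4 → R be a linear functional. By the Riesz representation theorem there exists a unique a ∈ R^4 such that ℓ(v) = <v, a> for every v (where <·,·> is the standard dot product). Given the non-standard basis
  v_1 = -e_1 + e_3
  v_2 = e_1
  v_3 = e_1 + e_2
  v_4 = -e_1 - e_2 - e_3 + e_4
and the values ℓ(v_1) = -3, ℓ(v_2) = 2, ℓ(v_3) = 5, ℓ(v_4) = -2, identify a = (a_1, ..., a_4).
a = (2, 3, -1, 2)

Write a = (a_1, ..., a_4) in the standard basis. For each basis vector v_i, ℓ(v_i) = <v_i, a> is a linear equation in the a_j's. Collect the n equations into a matrix system V a = ℓ, where row i of V is v_i (expressed in the standard basis). Since V is invertible (lower-triangular with 1s on the diagonal, up to permutation), solve by back-substitution:
  V =
[[-1, 0, 1, 0],
 [1, 0, 0, 0],
 [1, 1, 0, 0],
 [-1, -1, -1, 1]]
  V a = (-3, 2, 5, -2)
Solving gives a = (2, 3, -1, 2).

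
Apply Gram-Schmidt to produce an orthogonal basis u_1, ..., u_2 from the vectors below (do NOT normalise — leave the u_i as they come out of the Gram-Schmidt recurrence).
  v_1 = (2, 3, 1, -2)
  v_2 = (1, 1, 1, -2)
Orthogonal basis:
  u_1 = (2, 3, 1, -2)
  u_2 = (-1/9, -2/3, 4/9, -8/9)

Apply the Gram-Schmidt recurrence
  u_1 = v_1
  u_i = v_i − Σ_{j<i} ((v_i · u_j) / (u_j · u_j)) · u_j.

Step by step this gives:
  u_1 = (2, 3, 1, -2)
  u_2 = (-1/9, -2/3, 4/9, -8/9)

Orthogonality check:
  u_2 · u_1 = 0 (should be 0)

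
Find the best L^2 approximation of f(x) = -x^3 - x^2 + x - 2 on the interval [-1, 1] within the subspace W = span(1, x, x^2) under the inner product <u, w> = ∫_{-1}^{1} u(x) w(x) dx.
g(x) = -x^2 + 2*x/5 - 2

The best approximation g ∈ W is the orthogonal projection of f onto W. Writing g = a_0 + a_1 x + a_2 x^2, the coefficients solve the normal equations G · a = b where
  G_{ij} = <φ_i, φ_j> and b_i = <f, φ_i>, with φ_0 = 1, φ_1 = x, φ_2 = x^2.
G =
  [2, 0, 2/3]
  [0, 2/3, 0]
  [2/3, 0, 2/5],
b = (-14/3, 4/15, -26/15).
Solving gives a_0 = -2, a_1 = 2/5, a_2 = -1, so
  g(x) = -x^2 + 2*x/5 - 2.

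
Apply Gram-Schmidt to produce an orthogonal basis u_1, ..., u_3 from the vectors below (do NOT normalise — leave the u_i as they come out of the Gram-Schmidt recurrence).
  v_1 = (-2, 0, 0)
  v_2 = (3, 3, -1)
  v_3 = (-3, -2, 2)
Orthogonal basis:
  u_1 = (-2, 0, 0)
  u_2 = (0, 3, -1)
  u_3 = (0, 2/5, 6/5)

Apply the Gram-Schmidt recurrence
  u_1 = v_1
  u_i = v_i − Σ_{j<i} ((v_i · u_j) / (u_j · u_j)) · u_j.

Step by step this gives:
  u_1 = (-2, 0, 0)
  u_2 = (0, 3, -1)
  u_3 = (0, 2/5, 6/5)

Orthogonality check:
  u_2 · u_1 = 0 (should be 0)
  u_3 · u_1 = 0 (should be 0)
  u_3 · u_2 = 0 (should be 0)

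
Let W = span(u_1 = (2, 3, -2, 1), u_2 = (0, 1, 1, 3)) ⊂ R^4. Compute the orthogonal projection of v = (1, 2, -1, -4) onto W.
proj_W(v) = (110/91, 54/91, -17/7, -278/91)

Set up U = [u_1 | ... | u_2] ∈ R^(4×2). The projector onto W = col(U) is P = U (U^T U)^(-1) U^T.
Compute U^T U =
  [18, 4]
  [4, 11],
and U^T v = (6, -11).
Solve U^T U · c = U^T v for the coefficients: c = (55/91, -111/91). The projection is proj_W(v) = U c.
Check: (v - proj_W(v)) · u_1 = 0  (should be 0).
Check: (v - proj_W(v)) · u_2 = 0  (should be 0).
Result: proj_W(v) = (110/91, 54/91, -17/7, -278/91).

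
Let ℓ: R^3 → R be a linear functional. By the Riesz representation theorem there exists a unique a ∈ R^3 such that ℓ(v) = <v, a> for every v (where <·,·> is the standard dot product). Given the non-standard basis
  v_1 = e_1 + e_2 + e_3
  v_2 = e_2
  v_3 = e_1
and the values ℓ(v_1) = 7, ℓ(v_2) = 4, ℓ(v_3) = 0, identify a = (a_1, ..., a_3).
a = (0, 4, 3)

Write a = (a_1, ..., a_3) in the standard basis. For each basis vector v_i, ℓ(v_i) = <v_i, a> is a linear equation in the a_j's. Collect the n equations into a matrix system V a = ℓ, where row i of V is v_i (expressed in the standard basis). Since V is invertible (lower-triangular with 1s on the diagonal, up to permutation), solve by back-substitution:
  V =
[[1, 1, 1],
 [0, 1, 0],
 [1, 0, 0]]
  V a = (7, 4, 0)
Solving gives a = (0, 4, 3).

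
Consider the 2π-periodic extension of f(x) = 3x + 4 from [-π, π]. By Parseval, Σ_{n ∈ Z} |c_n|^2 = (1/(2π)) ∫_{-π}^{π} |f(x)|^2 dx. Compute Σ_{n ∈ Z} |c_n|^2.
Σ |c_n|^2 = 3π^2 + 16

Expand and integrate term by term over [-π, π]:
  ∫ (3x)^2 dx = 9·(2π^3/3); ∫ 2·3·(4)·x dx = 0 (odd integrand); ∫ 4^2 dx = 16·2π.
So (1/(2π)) ∫_{-π}^{π} (3x + 4)^2 dx = 9π^2/3 + 16 = 3π^2 + 16.
Parseval ⇒ Σ |c_n|^2 = 3π^2 + 16.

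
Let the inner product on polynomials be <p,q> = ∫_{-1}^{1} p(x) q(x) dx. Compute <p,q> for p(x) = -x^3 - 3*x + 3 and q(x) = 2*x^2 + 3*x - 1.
<p,q> = -46/5

Expand the product: p(x)·q(x) = -2*x^5 - 3*x^4 - 5*x^3 - 3*x^2 + 12*x - 3.
∫_{-1}^{1} of each monomial x^k gives [2/(k+1) if k even, 0 if k odd]. Integrating term-by-term (or equivalently evaluating the antiderivative F(x) = -x^6/3 - 3*x^5/5 - 5*x^4/4 - x^3 + 6*x^2 - 3*x at the endpoints):
  F(1) − F(−1) = -11/60 − (541/60) = -46/5.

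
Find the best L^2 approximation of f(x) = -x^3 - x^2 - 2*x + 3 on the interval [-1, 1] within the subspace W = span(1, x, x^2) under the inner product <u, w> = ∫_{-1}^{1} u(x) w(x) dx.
g(x) = -x^2 - 13*x/5 + 3

The best approximation g ∈ W is the orthogonal projection of f onto W. Writing g = a_0 + a_1 x + a_2 x^2, the coefficients solve the normal equations G · a = b where
  G_{ij} = <φ_i, φ_j> and b_i = <f, φ_i>, with φ_0 = 1, φ_1 = x, φ_2 = x^2.
G =
  [2, 0, 2/3]
  [0, 2/3, 0]
  [2/3, 0, 2/5],
b = (16/3, -26/15, 8/5).
Solving gives a_0 = 3, a_1 = -13/5, a_2 = -1, so
  g(x) = -x^2 - 13*x/5 + 3.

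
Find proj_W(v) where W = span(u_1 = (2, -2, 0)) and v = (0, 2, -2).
proj_W(v) = (-1, 1, 0)

Set up U = [u_1 | ... | u_1] ∈ R^(3×1). The projector onto W = col(U) is P = U (U^T U)^(-1) U^T.
Compute U^T U =
  [8],
and U^T v = (-4).
Solve U^T U · c = U^T v for the coefficients: c = (-1/2). The projection is proj_W(v) = U c.
Check: (v - proj_W(v)) · u_1 = 0  (should be 0).
Result: proj_W(v) = (-1, 1, 0).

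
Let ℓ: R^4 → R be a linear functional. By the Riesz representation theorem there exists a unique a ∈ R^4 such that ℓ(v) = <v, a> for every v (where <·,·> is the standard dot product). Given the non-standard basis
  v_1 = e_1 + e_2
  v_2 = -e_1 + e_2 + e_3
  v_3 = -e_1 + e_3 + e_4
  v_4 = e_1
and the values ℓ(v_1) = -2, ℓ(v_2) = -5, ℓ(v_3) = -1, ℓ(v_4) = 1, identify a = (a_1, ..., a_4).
a = (1, -3, -1, 1)

Write a = (a_1, ..., a_4) in the standard basis. For each basis vector v_i, ℓ(v_i) = <v_i, a> is a linear equation in the a_j's. Collect the n equations into a matrix system V a = ℓ, where row i of V is v_i (expressed in the standard basis). Since V is invertible (lower-triangular with 1s on the diagonal, up to permutation), solve by back-substitution:
  V =
[[1, 1, 0, 0],
 [-1, 1, 1, 0],
 [-1, 0, 1, 1],
 [1, 0, 0, 0]]
  V a = (-2, -5, -1, 1)
Solving gives a = (1, -3, -1, 1).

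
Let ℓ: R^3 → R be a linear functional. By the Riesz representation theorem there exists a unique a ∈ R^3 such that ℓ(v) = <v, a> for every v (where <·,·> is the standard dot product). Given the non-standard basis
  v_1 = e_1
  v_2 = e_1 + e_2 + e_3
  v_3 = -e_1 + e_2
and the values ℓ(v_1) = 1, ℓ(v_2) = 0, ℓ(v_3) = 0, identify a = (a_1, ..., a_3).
a = (1, 1, -2)

Write a = (a_1, ..., a_3) in the standard basis. For each basis vector v_i, ℓ(v_i) = <v_i, a> is a linear equation in the a_j's. Collect the n equations into a matrix system V a = ℓ, where row i of V is v_i (expressed in the standard basis). Since V is invertible (lower-triangular with 1s on the diagonal, up to permutation), solve by back-substitution:
  V =
[[1, 0, 0],
 [1, 1, 1],
 [-1, 1, 0]]
  V a = (1, 0, 0)
Solving gives a = (1, 1, -2).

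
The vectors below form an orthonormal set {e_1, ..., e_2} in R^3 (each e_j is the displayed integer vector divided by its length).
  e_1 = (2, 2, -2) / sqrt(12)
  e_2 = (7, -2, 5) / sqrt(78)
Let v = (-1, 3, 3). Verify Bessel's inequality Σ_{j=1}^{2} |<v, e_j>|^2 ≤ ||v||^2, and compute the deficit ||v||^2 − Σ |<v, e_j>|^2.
Σ |<v, e_j>|^2 = 5/13; ||v||^2 = 19; deficit = 242/13

Write each e_j = u_j / sqrt(<u_j, u_j>) where u_j is the displayed integer vector. Then <v, e_j> = <v, u_j> / sqrt(<u_j, u_j>), so |<v, e_j>|^2 = <v, u_j>^2 / <u_j, u_j>.
Coefficients: <v, e_1> = -2/sqrt(12), <v, e_2> = 2/sqrt(78).
Square and sum: Σ |<v, e_j>|^2 = 5/13.
Compute ||v||^2 = v·v = 19.
Deficit = 19 − 5/13 = 242/13 ≥ 0, confirming Bessel's inequality. (The deficit equals ||v − Σ <v,e_j> e_j||^2, the squared distance from v to span{e_j}.)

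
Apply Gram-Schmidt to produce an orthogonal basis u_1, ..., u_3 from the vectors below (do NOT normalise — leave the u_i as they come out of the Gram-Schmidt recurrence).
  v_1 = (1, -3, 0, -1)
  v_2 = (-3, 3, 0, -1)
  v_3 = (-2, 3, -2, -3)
Orthogonal basis:
  u_1 = (1, -3, 0, -1)
  u_2 = (-2, 0, 0, -2)
  u_3 = (27/22, 9/11, -2, -27/22)

Apply the Gram-Schmidt recurrence
  u_1 = v_1
  u_i = v_i − Σ_{j<i} ((v_i · u_j) / (u_j · u_j)) · u_j.

Step by step this gives:
  u_1 = (1, -3, 0, -1)
  u_2 = (-2, 0, 0, -2)
  u_3 = (27/22, 9/11, -2, -27/22)

Orthogonality check:
  u_2 · u_1 = 0 (should be 0)
  u_3 · u_1 = 0 (should be 0)
  u_3 · u_2 = 0 (should be 0)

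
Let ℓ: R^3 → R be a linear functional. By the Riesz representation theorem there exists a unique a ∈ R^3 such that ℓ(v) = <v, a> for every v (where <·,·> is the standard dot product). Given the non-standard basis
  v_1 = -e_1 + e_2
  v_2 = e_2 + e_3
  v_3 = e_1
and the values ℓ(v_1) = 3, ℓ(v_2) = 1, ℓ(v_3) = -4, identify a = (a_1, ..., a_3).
a = (-4, -1, 2)

Write a = (a_1, ..., a_3) in the standard basis. For each basis vector v_i, ℓ(v_i) = <v_i, a> is a linear equation in the a_j's. Collect the n equations into a matrix system V a = ℓ, where row i of V is v_i (expressed in the standard basis). Since V is invertible (lower-triangular with 1s on the diagonal, up to permutation), solve by back-substitution:
  V =
[[-1, 1, 0],
 [0, 1, 1],
 [1, 0, 0]]
  V a = (3, 1, -4)
Solving gives a = (-4, -1, 2).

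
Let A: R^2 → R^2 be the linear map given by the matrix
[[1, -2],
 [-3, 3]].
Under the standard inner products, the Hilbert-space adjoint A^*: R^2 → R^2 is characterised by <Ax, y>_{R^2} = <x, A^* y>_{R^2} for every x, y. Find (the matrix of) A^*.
A^* = A^T =
[[1, -3],
 [-2, 3]]

For real matrices with standard dot products, the defining identity <Ax, y> = <x, A^* y> gives (Ax)^T y = x^T (A^*) y, i.e. x^T A^T y = x^T (A^*) y. Since this holds for all x, y, we must have A^* = A^T. Therefore
A^* =
[[1, -3],
 [-2, 3]].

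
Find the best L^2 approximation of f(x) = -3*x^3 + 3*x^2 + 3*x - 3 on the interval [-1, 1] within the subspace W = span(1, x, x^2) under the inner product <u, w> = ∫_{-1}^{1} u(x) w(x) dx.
g(x) = 3*x^2 + 6*x/5 - 3

The best approximation g ∈ W is the orthogonal projection of f onto W. Writing g = a_0 + a_1 x + a_2 x^2, the coefficients solve the normal equations G · a = b where
  G_{ij} = <φ_i, φ_j> and b_i = <f, φ_i>, with φ_0 = 1, φ_1 = x, φ_2 = x^2.
G =
  [2, 0, 2/3]
  [0, 2/3, 0]
  [2/3, 0, 2/5],
b = (-4, 4/5, -4/5).
Solving gives a_0 = -3, a_1 = 6/5, a_2 = 3, so
  g(x) = 3*x^2 + 6*x/5 - 3.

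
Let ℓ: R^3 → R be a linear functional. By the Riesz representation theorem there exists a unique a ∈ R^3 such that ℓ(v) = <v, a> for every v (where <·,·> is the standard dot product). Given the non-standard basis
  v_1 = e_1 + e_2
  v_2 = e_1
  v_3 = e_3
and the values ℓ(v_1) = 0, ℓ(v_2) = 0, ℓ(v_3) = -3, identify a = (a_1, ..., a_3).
a = (0, 0, -3)

Write a = (a_1, ..., a_3) in the standard basis. For each basis vector v_i, ℓ(v_i) = <v_i, a> is a linear equation in the a_j's. Collect the n equations into a matrix system V a = ℓ, where row i of V is v_i (expressed in the standard basis). Since V is invertible (lower-triangular with 1s on the diagonal, up to permutation), solve by back-substitution:
  V =
[[1, 1, 0],
 [1, 0, 0],
 [0, 0, 1]]
  V a = (0, 0, -3)
Solving gives a = (0, 0, -3).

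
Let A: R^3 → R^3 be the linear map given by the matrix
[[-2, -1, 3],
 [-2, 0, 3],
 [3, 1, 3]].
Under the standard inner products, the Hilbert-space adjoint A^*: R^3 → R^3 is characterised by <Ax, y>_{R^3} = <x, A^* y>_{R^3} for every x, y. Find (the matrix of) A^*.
A^* = A^T =
[[-2, -2, 3],
 [-1, 0, 1],
 [3, 3, 3]]

For real matrices with standard dot products, the defining identity <Ax, y> = <x, A^* y> gives (Ax)^T y = x^T (A^*) y, i.e. x^T A^T y = x^T (A^*) y. Since this holds for all x, y, we must have A^* = A^T. Therefore
A^* =
[[-2, -2, 3],
 [-1, 0, 1],
 [3, 3, 3]].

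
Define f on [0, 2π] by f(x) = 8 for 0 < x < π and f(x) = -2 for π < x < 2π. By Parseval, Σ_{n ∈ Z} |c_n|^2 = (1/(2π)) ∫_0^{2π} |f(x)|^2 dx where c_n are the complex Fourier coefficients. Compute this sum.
Σ |c_n|^2 = 34

Parseval equates the L^2 energy of f (normalised by 1/(2π)) with the ℓ^2 sum of its Fourier coefficients: (1/(2π)) ∫_0^{2π} |f|^2 = Σ |c_n|^2.
Compute the left side: (1/(2π)) [∫_0^π 8^2 dx + ∫_π^{2π} (-2)^2 dx] = (1/(2π)) · (64π + 4π) = (64 + 4)/2 = 34.
So Σ_{n ∈ Z} |c_n|^2 = 34.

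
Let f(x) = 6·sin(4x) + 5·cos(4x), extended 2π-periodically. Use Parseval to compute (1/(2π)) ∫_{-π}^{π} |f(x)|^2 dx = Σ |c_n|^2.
Σ |c_n|^2 = 61/2

Expand |f|^2 and use orthogonality of {sin(nx), cos(mx)} on [-π, π]:
  ∫_{-π}^{π} sin(nx)^2 dx = π, ∫ cos(mx)^2 dx = π, and cross terms integrate to 0.
So ∫_{-π}^{π} f(x)^2 dx = 6^2 · π + 5^2 · π = (36 + 25)π.
Divide by 2π: (36 + 25)/2 = 61/2.
By Parseval, this equals Σ |c_n|^2.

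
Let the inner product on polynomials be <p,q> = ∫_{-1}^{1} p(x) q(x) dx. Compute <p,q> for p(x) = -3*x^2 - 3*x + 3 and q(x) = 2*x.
<p,q> = -4

Expand the product: p(x)·q(x) = -6*x^3 - 6*x^2 + 6*x.
∫_{-1}^{1} of each monomial x^k gives [2/(k+1) if k even, 0 if k odd]. Integrating term-by-term (or equivalently evaluating the antiderivative F(x) = -3*x^4/2 - 2*x^3 + 3*x^2 at the endpoints):
  F(1) − F(−1) = -1/2 − (7/2) = -4.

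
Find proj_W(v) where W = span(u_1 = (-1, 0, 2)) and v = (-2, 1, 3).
proj_W(v) = (-8/5, 0, 16/5)

Set up U = [u_1 | ... | u_1] ∈ R^(3×1). The projector onto W = col(U) is P = U (U^T U)^(-1) U^T.
Compute U^T U =
  [5],
and U^T v = (8).
Solve U^T U · c = U^T v for the coefficients: c = (8/5). The projection is proj_W(v) = U c.
Check: (v - proj_W(v)) · u_1 = 0  (should be 0).
Result: proj_W(v) = (-8/5, 0, 16/5).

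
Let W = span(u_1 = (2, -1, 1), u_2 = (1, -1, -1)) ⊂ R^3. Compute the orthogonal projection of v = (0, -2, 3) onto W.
proj_W(v) = (9/7, -1/14, 33/14)

Set up U = [u_1 | ... | u_2] ∈ R^(3×2). The projector onto W = col(U) is P = U (U^T U)^(-1) U^T.
Compute U^T U =
  [6, 2]
  [2, 3],
and U^T v = (5, -1).
Solve U^T U · c = U^T v for the coefficients: c = (17/14, -8/7). The projection is proj_W(v) = U c.
Check: (v - proj_W(v)) · u_1 = 0  (should be 0).
Check: (v - proj_W(v)) · u_2 = 0  (should be 0).
Result: proj_W(v) = (9/7, -1/14, 33/14).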